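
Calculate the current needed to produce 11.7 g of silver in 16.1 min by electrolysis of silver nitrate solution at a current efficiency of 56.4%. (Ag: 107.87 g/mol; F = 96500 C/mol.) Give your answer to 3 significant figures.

19.2 A

n(Ag) = 11.7 / 107.87 = 0.1085 mol
Ag⁺ + e⁻ → Ag, so n(e⁻) = 0.1085 mol
Q = 0.1085 × 96500 / 0.564 = 18560 C
I = Q / t = 18560 / 966 s = 19.2 A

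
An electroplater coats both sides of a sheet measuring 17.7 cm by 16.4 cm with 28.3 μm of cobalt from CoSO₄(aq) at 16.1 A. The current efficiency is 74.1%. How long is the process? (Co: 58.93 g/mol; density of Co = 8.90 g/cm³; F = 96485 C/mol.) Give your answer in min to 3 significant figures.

66.9 min

Plated area = 2 × 17.7 × 16.4 = 580.6 cm²
Volume = 580.6 × 28.3×10⁻⁴ cm = 1.643 cm³
m(Co) = 1.643 × 8.90 = 14.62 g
n(Co) = 14.62 / 58.93 = 0.2481 mol; n(e⁻) = 2 × 0.2481 = 0.4962 mol
Q = 0.4962 × 96485 / 0.741 = 64610 C
t = 64610 / 16.1 = 4013 s = 66.9 min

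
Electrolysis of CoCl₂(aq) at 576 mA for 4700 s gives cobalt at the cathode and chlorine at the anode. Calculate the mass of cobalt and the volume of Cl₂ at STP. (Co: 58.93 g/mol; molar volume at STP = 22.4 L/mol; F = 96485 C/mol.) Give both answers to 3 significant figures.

Q = 0.576 × 4700 = 2707 C; n(e⁻) = 2707 / 96485 = 0.02806 mol
Cathode: Co²⁺ + 2e⁻ → Co → n(Co) = 0.02806/2 = 0.01403 mol → 0.827 g
Anode: 2Cl⁻ → Cl₂ + 2e⁻ → n(Cl₂) = 0.02806/2 = 0.01403 mol → 0.314 L

0.827 g Co; 0.314 L Cl₂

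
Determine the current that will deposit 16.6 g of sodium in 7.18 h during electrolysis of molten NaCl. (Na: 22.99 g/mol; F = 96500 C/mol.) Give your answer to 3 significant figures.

2.70 A

n(Na) = 16.6 / 22.99 = 0.7221 mol
Na⁺ + e⁻ → Na, so n(e⁻) = 0.7221 mol
Q = 0.7221 × 96500 = 69680 C
I = Q / t = 69680 / 25848 s = 2.70 A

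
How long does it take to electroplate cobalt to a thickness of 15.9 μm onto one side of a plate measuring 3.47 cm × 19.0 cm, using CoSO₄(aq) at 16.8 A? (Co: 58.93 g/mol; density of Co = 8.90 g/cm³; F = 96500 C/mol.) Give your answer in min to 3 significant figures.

Plated area = 3.47 × 19.0 = 65.93 cm²
Volume = 65.93 × 15.9×10⁻⁴ cm = 0.1048 cm³
m(Co) = 0.1048 × 8.90 = 0.9327 g
n(Co) = 0.9327 / 58.93 = 0.01583 mol; n(e⁻) = 2 × 0.01583 = 0.03166 mol
Q = 0.03166 × 96500 = 3055 C
t = 3055 / 16.8 = 181.8 s = 3.03 min

3.03 min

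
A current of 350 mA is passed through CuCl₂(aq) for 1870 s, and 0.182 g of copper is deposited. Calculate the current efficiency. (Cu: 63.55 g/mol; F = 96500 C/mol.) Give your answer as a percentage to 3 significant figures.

Q = 0.350 × 1870 = 654.5 C
n(e⁻) = 654.5 / 96500 = 0.006782 mol
Cu²⁺ + 2e⁻ → Cu, so theoretical n(Cu) = 0.003391 mol → 0.2155 g
Efficiency = 0.182 / 0.2155 = 0.8445 = 84.5%

84.5%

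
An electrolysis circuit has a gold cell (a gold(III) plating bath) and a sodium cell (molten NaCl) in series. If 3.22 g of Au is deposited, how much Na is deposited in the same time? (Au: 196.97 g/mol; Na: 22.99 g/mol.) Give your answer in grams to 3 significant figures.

n(Au) = 3.22 / 196.97 = 0.01635 mol
Au³⁺ + 3e⁻ → Au, so n(e⁻) = 3 × 0.01635 = 0.04905 mol
Since the cells are in series, n(e⁻) in the Na cell is also 0.04905 mol.
Na⁺ + e⁻ → Na, so n(Na) = 0.04905 mol
m(Na) = 0.04905 × 22.99 = 1.13 g

1.13 g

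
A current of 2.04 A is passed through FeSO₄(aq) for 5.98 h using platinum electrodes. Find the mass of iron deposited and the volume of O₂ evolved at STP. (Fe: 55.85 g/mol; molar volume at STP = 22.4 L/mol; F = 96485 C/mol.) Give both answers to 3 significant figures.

Q = 2.04 × 21528 = 43920 C; n(e⁻) = 43920 / 96485 = 0.4552 mol
Cathode: Fe²⁺ + 2e⁻ → Fe → n(Fe) = 0.4552/2 = 0.2276 mol → 12.7 g
Anode: 2H₂O → O₂ + 4H⁺ + 4e⁻ → n(O₂) = 0.4552/4 = 0.1138 mol → 2.55 L

12.7 g Fe; 2.55 L O₂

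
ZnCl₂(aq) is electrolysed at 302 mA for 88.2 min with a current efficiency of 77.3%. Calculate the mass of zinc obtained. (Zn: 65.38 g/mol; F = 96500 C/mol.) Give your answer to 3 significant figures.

0.418 g

Q = 0.302 × 5292 = 1598 C
n(e⁻) = 1598 / 96500 = 0.01656 mol
Zn²⁺ + 2e⁻ → Zn, so theoretical m(Zn) = 0.008280 × 65.38 = 0.5413 g
Actual mass = 77.3% × 0.5413 = 0.418 g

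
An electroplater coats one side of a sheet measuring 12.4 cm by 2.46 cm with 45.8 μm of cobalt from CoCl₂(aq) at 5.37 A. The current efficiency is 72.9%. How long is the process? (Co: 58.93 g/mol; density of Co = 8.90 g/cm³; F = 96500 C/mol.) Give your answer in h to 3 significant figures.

Plated area = 12.4 × 2.46 = 30.50 cm²
Volume = 30.50 × 45.8×10⁻⁴ cm = 0.1397 cm³
m(Co) = 0.1397 × 8.90 = 1.243 g
n(Co) = 1.243 / 58.93 = 0.02109 mol; n(e⁻) = 2 × 0.02109 = 0.04218 mol
Q = 0.04218 × 96500 / 0.729 = 5583 C
t = 5583 / 5.37 = 1040 s = 0.289 h

0.289 h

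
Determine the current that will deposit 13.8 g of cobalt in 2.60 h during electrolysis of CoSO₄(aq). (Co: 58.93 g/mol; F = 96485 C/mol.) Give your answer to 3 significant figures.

4.83 A

n(Co) = 13.8 / 58.93 = 0.2342 mol
Co²⁺ + 2e⁻ → Co, so n(e⁻) = 2 × 0.2342 = 0.4684 mol
Q = 0.4684 × 96485 = 45190 C
I = Q / t = 45190 / 9360 s = 4.83 A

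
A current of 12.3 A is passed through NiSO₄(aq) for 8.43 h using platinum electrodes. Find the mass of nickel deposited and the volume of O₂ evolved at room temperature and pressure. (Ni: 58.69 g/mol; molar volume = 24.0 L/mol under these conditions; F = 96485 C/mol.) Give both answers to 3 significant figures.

114 g Ni; 23.2 L O₂

Q = 12.3 × 30348 = 3.733×10^5 C; n(e⁻) = 3.733×10^5 / 96485 = 3.869 mol
Cathode: Ni²⁺ + 2e⁻ → Ni → n(Ni) = 3.869/2 = 1.935 mol → 114 g
Anode: 2H₂O → O₂ + 4H⁺ + 4e⁻ → n(O₂) = 3.869/4 = 0.9673 mol → 23.2 L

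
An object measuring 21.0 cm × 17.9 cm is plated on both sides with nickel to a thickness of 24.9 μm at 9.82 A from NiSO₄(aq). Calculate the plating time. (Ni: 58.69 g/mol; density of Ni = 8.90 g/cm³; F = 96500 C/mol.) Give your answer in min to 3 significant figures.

93.0 min

Plated area = 2 × 21.0 × 17.9 = 751.8 cm²
Volume = 751.8 × 24.9×10⁻⁴ cm = 1.872 cm³
m(Ni) = 1.872 × 8.90 = 16.66 g
n(Ni) = 16.66 / 58.69 = 0.2839 mol; n(e⁻) = 2 × 0.2839 = 0.5678 mol
Q = 0.5678 × 96500 = 54790 C
t = 54790 / 9.82 = 5579 s = 93.0 min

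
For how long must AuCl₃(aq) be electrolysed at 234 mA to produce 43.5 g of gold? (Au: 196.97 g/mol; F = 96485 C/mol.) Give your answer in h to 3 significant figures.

n(Au) = 43.5 / 196.97 = 0.2208 mol
Au³⁺ + 3e⁻ → Au, so n(e⁻) = 3 × 0.2208 = 0.6624 mol
Q = 0.6624 × 96485 = 63910 C
t = Q / I = 63910 / 0.234 = 2.731×10^5 s = 75.9 h

75.9 h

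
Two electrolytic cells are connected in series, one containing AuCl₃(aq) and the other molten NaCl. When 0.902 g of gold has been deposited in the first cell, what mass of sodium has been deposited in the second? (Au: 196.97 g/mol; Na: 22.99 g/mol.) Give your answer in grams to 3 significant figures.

n(Au) = 0.902 / 196.97 = 0.004579 mol
Au³⁺ + 3e⁻ → Au, so n(e⁻) = 3 × 0.004579 = 0.01374 mol
In series, the same 0.01374 mol of electrons flows through the second cell.
Na⁺ + e⁻ → Na, so n(Na) = 0.01374 mol
m(Na) = 0.01374 × 22.99 = 0.316 g

0.316 g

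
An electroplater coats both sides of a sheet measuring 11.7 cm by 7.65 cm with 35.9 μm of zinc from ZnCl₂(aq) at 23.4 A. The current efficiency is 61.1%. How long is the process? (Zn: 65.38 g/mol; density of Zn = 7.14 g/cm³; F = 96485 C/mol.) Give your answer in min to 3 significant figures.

Plated area = 2 × 11.7 × 7.65 = 179.0 cm²
Volume = 179.0 × 35.9×10⁻⁴ cm = 0.6426 cm³
m(Zn) = 0.6426 × 7.14 = 4.588 g
n(Zn) = 4.588 / 65.38 = 0.07017 mol; n(e⁻) = 2 × 0.07017 = 0.1403 mol
Q = 0.1403 × 96485 / 0.611 = 22160 C
t = 22160 / 23.4 = 947.0 s = 15.8 min

15.8 min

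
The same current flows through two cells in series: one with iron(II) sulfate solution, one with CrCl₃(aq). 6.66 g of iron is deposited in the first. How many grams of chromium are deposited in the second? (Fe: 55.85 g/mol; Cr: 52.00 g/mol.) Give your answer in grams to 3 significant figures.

n(Fe) = 6.66 / 55.85 = 0.1192 mol
Fe²⁺ + 2e⁻ → Fe, so n(e⁻) = 2 × 0.1192 = 0.2384 mol
Since the cells are in series, n(e⁻) in the Cr cell is also 0.2384 mol.
Cr³⁺ + 3e⁻ → Cr, so n(Cr) = 0.2384 / 3 = 0.07947 mol
m(Cr) = 0.07947 × 52.00 = 4.13 g

4.13 g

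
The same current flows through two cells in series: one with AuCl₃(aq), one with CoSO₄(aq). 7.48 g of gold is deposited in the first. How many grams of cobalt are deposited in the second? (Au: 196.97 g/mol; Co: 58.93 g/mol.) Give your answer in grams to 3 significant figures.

3.36 g

n(Au) = 7.48 / 196.97 = 0.03798 mol
Au³⁺ + 3e⁻ → Au, so n(e⁻) = 3 × 0.03798 = 0.1139 mol
In series, the same 0.1139 mol of electrons flows through the second cell.
Co²⁺ + 2e⁻ → Co, so n(Co) = 0.1139 / 2 = 0.05695 mol
m(Co) = 0.05695 × 58.93 = 3.36 g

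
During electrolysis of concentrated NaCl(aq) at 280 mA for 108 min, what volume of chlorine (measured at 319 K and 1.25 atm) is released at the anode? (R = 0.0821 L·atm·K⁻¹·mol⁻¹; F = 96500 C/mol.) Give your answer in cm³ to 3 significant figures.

197 cm³

Q = It = 0.280 × 6480 = 1814 C
Moles of electrons = 1814 / 96500 = 0.01880 mol
2Cl⁻ → Cl₂ + 2e⁻, so n(Cl₂) = 0.01880 / 2 = 0.009400 mol
V = nRT/P = 0.009400 × 0.0821 × 319 / 1.25 = 0.1969 L
= 197 cm³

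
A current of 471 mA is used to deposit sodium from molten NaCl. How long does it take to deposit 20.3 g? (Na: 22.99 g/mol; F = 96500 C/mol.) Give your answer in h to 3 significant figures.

n(Na) = 20.3 / 22.99 = 0.8830 mol
Na⁺ + e⁻ → Na, so n(e⁻) = 0.8830 mol
Q = 0.8830 × 96500 = 85210 C
t = Q / I = 85210 / 0.471 = 1.809×10^5 s = 50.3 h

50.3 h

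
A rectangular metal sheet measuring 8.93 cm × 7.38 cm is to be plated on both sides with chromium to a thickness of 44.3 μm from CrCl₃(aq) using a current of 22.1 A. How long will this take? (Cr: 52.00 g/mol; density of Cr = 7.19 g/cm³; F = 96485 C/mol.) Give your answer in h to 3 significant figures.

Plated area = 2 × 8.93 × 7.38 = 131.8 cm²
Volume = 131.8 × 44.3×10⁻⁴ cm = 0.5839 cm³
m(Cr) = 0.5839 × 7.19 = 4.198 g
n(Cr) = 4.198 / 52.00 = 0.08073 mol; n(e⁻) = 3 × 0.08073 = 0.2422 mol
Q = 0.2422 × 96485 = 23370 C
t = 23370 / 22.1 = 1057 s = 0.294 h

0.294 h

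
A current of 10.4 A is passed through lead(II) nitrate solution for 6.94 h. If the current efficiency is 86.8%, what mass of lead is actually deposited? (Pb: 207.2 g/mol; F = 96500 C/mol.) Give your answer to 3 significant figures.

Q = 10.4 × 24984 = 2.598×10^5 C
n(e⁻) = 2.598×10^5 / 96500 = 2.692 mol
Pb²⁺ + 2e⁻ → Pb, so theoretical m(Pb) = 1.346 × 207.2 = 278.9 g
Actual mass = 86.8% × 278.9 = 242 g

242 g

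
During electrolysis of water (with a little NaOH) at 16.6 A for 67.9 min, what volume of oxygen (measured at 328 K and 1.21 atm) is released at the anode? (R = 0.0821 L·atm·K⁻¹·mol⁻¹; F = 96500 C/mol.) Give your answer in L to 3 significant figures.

Q = It = 16.6 × 4074 = 67630 C
Moles of electrons = 67630 / 96500 = 0.7008 mol
2H₂O → O₂ + 4H⁺ + 4e⁻, so n(O₂) = 0.7008 / 4 = 0.1752 mol
V = nRT/P = 0.1752 × 0.0821 × 328 / 1.21 = 3.899 L

3.90 L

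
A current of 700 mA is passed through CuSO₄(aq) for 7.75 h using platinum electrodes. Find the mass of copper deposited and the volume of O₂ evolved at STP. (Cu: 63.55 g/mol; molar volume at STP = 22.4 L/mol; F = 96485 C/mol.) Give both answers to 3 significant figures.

Q = 0.700 × 27900 = 19530 C; n(e⁻) = 19530 / 96485 = 0.2024 mol
Cathode: Cu²⁺ + 2e⁻ → Cu → n(Cu) = 0.2024/2 = 0.1012 mol → 6.43 g
Anode: 2H₂O → O₂ + 4H⁺ + 4e⁻ → n(O₂) = 0.2024/4 = 0.05060 mol → 1.13 L

6.43 g Cu; 1.13 L O₂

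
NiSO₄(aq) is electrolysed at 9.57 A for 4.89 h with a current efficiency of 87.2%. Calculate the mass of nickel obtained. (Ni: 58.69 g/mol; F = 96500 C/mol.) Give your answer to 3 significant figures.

Q = 9.57 × 17604 = 1.685×10^5 C
n(e⁻) = 1.685×10^5 / 96500 = 1.746 mol
Ni²⁺ + 2e⁻ → Ni, so theoretical m(Ni) = 0.8730 × 58.69 = 51.24 g
Actual mass = 87.2% × 51.24 = 44.7 g

44.7 g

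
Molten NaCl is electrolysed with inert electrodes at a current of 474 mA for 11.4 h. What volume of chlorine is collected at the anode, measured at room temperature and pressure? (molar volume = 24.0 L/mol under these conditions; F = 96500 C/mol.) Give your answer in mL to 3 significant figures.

Q = 0.474 A × 41040 s = 19450 C
n(e⁻) = 19450 / 96500 = 0.2016 mol
2Cl⁻ → Cl₂ + 2e⁻, so n(Cl₂) = 0.2016 / 2 = 0.1008 mol
V = 0.1008 × 24.0 = 2.419 L
= 2420 mL

2420 mL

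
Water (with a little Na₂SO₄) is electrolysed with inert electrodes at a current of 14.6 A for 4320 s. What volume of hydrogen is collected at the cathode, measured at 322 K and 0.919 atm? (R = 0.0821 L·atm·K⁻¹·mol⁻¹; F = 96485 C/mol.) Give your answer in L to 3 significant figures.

Q = 14.6 A × 4320 s = 63070 C
Moles of electrons = 63070 / 96485 = 0.6537 mol
2H⁺ + 2e⁻ → H₂, so n(H₂) = 0.6537 / 2 = 0.3269 mol
V = nRT/P = 0.3269 × 0.0821 × 322 / 0.919 = 9.404 L

9.40 L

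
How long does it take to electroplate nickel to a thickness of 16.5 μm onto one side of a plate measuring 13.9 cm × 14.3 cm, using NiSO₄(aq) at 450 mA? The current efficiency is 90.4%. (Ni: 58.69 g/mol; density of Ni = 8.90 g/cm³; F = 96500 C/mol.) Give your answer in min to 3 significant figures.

393 min

Plated area = 13.9 × 14.3 = 198.8 cm²
Volume = 198.8 × 16.5×10⁻⁴ cm = 0.3280 cm³
m(Ni) = 0.3280 × 8.90 = 2.919 g
n(Ni) = 2.919 / 58.69 = 0.04974 mol; n(e⁻) = 2 × 0.04974 = 0.09948 mol
Q = 0.09948 × 96500 / 0.904 = 10620 C
t = 10620 / 0.450 = 23600 s = 393 min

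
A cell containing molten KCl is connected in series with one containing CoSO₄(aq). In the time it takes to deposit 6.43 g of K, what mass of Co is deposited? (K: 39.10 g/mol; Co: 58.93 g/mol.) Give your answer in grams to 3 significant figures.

n(K) = 6.43 / 39.10 = 0.1645 mol
K⁺ + e⁻ → K, so n(e⁻) = 0.1645 mol
Since the cells are in series, n(e⁻) in the Co cell is also 0.1645 mol.
Co²⁺ + 2e⁻ → Co, so n(Co) = 0.1645 / 2 = 0.08225 mol
m(Co) = 0.08225 × 58.93 = 4.85 g

4.85 g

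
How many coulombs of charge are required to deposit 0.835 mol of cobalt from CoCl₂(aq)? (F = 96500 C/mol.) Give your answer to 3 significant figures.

1.61×10^5 C

Co²⁺ + 2e⁻ → Co, so n(e⁻) = 2 × 0.835 = 1.670 mol
Q = 1.670 × 96500 = 1.612×10^5 C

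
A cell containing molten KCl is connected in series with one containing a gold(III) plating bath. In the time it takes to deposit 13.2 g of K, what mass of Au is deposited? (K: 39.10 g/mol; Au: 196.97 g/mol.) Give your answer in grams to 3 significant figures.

22.2 g

n(K) = 13.2 / 39.10 = 0.3376 mol
K⁺ + e⁻ → K, so n(e⁻) = 0.3376 mol
Same current for the same time ⇒ same n(e⁻) = 0.3376 mol in both cells.
Au³⁺ + 3e⁻ → Au, so n(Au) = 0.3376 / 3 = 0.1125 mol
m(Au) = 0.1125 × 196.97 = 22.2 g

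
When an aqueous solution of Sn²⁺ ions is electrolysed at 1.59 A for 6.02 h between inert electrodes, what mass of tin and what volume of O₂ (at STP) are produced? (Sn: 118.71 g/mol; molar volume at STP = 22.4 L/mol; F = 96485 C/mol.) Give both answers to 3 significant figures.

Q = 1.59 × 21672 = 34460 C; n(e⁻) = 34460 / 96485 = 0.3572 mol
Cathode: Sn²⁺ + 2e⁻ → Sn → n(Sn) = 0.3572/2 = 0.1786 mol → 21.2 g
Anode: 2H₂O → O₂ + 4H⁺ + 4e⁻ → n(O₂) = 0.3572/4 = 0.08930 mol → 2.00 L

21.2 g Sn; 2.00 L O₂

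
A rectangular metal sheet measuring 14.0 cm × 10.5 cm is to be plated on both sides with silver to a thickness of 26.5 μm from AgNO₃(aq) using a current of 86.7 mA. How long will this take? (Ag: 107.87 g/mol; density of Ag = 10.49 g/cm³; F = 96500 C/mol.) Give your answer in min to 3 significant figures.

1410 min

Plated area = 2 × 14.0 × 10.5 = 294.0 cm²
Volume = 294.0 × 26.5×10⁻⁴ cm = 0.7791 cm³
m(Ag) = 0.7791 × 10.49 = 8.173 g
n(Ag) = 8.173 / 107.87 = 0.07577 mol; n(e⁻) = 0.07577 mol
Q = 0.07577 × 96500 = 7312 C
t = 7312 / 0.0867 = 84340 s = 1410 min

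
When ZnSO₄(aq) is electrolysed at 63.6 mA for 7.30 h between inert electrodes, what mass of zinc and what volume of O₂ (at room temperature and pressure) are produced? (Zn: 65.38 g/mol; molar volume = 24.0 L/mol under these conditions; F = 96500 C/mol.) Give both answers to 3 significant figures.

Q = 0.0636 × 26280 = 1671 C; n(e⁻) = 1671 / 96500 = 0.01732 mol
Cathode: Zn²⁺ + 2e⁻ → Zn → n(Zn) = 0.01732/2 = 0.008660 mol → 0.566 g
Anode: 2H₂O → O₂ + 4H⁺ + 4e⁻ → n(O₂) = 0.01732/4 = 0.004330 mol → 0.104 L

0.566 g Zn; 0.104 L O₂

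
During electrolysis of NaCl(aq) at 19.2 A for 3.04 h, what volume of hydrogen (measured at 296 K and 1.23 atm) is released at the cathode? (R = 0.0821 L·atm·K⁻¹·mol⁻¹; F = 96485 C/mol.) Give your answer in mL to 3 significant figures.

Q = It = 19.2 × 10944 = 2.101×10^5 C
Moles of electrons = 2.101×10^5 / 96485 = 2.178 mol
2H⁺ + 2e⁻ → H₂, so n(H₂) = 2.178 / 2 = 1.089 mol
V = nRT/P = 1.089 × 0.0821 × 296 / 1.23 = 21.52 L
= 21500 mL

21500 mL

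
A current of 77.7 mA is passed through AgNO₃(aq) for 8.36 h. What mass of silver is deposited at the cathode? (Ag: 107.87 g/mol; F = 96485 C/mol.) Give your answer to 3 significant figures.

Q = It = 0.0777 × 30096 = 2338 C
Moles of electrons = 2338 / 96485 = 0.02423 mol
Ag⁺ + e⁻ → Ag, so n(Ag) = 0.02423 mol
m = 0.02423 × 107.87 = 2.61 g

2.61 g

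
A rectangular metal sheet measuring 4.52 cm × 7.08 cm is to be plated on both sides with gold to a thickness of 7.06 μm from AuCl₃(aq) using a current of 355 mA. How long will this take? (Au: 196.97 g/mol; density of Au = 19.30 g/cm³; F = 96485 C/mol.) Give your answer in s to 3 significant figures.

Plated area = 2 × 4.52 × 7.08 = 64.00 cm²
Volume = 64.00 × 7.06×10⁻⁴ cm = 0.04518 cm³
m(Au) = 0.04518 × 19.30 = 0.8720 g
n(Au) = 0.8720 / 196.97 = 0.004427 mol; n(e⁻) = 3 × 0.004427 = 0.01328 mol
Q = 0.01328 × 96485 = 1281 C
t = 1281 / 0.355 = 3608 s

3610 s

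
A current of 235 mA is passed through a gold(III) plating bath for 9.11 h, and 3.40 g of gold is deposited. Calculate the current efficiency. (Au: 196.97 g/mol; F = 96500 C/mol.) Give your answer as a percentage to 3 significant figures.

Q = 0.235 × 32796 = 7707 C
n(e⁻) = 7707 / 96500 = 0.07987 mol
Au³⁺ + 3e⁻ → Au, so theoretical n(Au) = 0.02662 mol → 5.243 g
Efficiency = 3.40 / 5.243 = 0.6485 = 64.8%

64.8%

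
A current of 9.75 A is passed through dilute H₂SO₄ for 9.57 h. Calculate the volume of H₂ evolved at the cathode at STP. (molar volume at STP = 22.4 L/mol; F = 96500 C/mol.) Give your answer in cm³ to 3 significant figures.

Charge passed = 9.75 × 34452 = 3.359×10^5 C
Moles of electrons = 3.359×10^5 / 96500 = 3.481 mol
2H⁺ + 2e⁻ → H₂, so n(H₂) = 3.481 / 2 = 1.741 mol
V = 1.741 × 22.4 = 39.00 L
= 39000 cm³

39000 cm³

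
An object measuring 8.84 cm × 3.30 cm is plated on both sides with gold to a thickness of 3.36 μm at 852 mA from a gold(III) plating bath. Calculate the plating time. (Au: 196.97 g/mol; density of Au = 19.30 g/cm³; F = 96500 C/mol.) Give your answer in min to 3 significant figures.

Plated area = 2 × 8.84 × 3.30 = 58.34 cm²
Volume = 58.34 × 3.36×10⁻⁴ cm = 0.01960 cm³
m(Au) = 0.01960 × 19.30 = 0.3783 g
n(Au) = 0.3783 / 196.97 = 0.001921 mol; n(e⁻) = 3 × 0.001921 = 0.005763 mol
Q = 0.005763 × 96500 = 556.1 C
t = 556.1 / 0.852 = 652.7 s = 10.9 min

10.9 min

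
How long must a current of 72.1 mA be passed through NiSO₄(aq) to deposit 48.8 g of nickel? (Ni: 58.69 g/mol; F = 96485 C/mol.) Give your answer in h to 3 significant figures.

n(Ni) = 48.8 / 58.69 = 0.8315 mol
Ni²⁺ + 2e⁻ → Ni, so n(e⁻) = 2 × 0.8315 = 1.663 mol
Q = 1.663 × 96485 = 1.605×10^5 C
t = Q / I = 1.605×10^5 / 0.0721 = 2.226×10^6 s = 618 h

618 h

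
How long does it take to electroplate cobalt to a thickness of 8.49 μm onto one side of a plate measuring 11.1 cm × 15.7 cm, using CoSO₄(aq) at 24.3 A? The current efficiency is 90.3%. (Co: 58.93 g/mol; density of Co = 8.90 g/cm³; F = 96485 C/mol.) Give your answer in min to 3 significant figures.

3.28 min

Plated area = 11.1 × 15.7 = 174.3 cm²
Volume = 174.3 × 8.49×10⁻⁴ cm = 0.1480 cm³
m(Co) = 0.1480 × 8.90 = 1.317 g
n(Co) = 1.317 / 58.93 = 0.02235 mol; n(e⁻) = 2 × 0.02235 = 0.04470 mol
Q = 0.04470 × 96485 / 0.903 = 4776 C
t = 4776 / 24.3 = 196.5 s = 3.28 min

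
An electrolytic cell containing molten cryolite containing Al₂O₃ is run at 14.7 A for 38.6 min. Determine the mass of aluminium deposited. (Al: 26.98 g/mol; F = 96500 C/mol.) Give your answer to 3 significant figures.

Charge passed = 14.7 × 2316 = 34050 C
n(e⁻) = Q/F = 34050/96500 = 0.3528 mol
Al³⁺ + 3e⁻ → Al, so n(Al) = 0.3528 / 3 = 0.1176 mol
m = 0.1176 × 26.98 = 3.17 g

3.17 g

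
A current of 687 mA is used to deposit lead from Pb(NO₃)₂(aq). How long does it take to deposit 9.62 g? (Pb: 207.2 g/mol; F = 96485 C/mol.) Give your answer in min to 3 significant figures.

n(Pb) = 9.62 / 207.2 = 0.04643 mol
Pb²⁺ + 2e⁻ → Pb, so n(e⁻) = 2 × 0.04643 = 0.09286 mol
Q = 0.09286 × 96485 = 8960 C
t = Q / I = 8960 / 0.687 = 13040 s = 217 min

217 min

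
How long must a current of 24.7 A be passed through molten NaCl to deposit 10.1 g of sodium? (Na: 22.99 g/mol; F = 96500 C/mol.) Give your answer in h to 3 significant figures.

n(Na) = 10.1 / 22.99 = 0.4393 mol
Na⁺ + e⁻ → Na, so n(e⁻) = 0.4393 mol
Q = 0.4393 × 96500 = 42390 C
t = Q / I = 42390 / 24.7 = 1716 s = 0.477 h

0.477 h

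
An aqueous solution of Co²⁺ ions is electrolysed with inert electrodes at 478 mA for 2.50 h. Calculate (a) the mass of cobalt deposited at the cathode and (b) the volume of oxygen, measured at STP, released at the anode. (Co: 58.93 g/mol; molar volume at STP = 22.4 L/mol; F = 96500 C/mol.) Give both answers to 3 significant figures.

1.31 g Co; 0.250 L O₂

Q = 0.478 × 9000 = 4302 C; n(e⁻) = 4302 / 96500 = 0.04458 mol
Cathode: Co²⁺ + 2e⁻ → Co → n(Co) = 0.04458/2 = 0.02229 mol → 1.31 g
Anode: 2H₂O → O₂ + 4H⁺ + 4e⁻ → n(O₂) = 0.04458/4 = 0.01115 mol → 0.250 L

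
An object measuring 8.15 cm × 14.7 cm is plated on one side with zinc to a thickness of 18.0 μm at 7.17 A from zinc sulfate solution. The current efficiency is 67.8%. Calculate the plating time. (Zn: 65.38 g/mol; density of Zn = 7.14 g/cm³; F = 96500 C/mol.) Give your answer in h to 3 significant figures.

0.260 h

Plated area = 8.15 × 14.7 = 119.8 cm²
Volume = 119.8 × 18.0×10⁻⁴ cm = 0.2156 cm³
m(Zn) = 0.2156 × 7.14 = 1.539 g
n(Zn) = 1.539 / 65.38 = 0.02354 mol; n(e⁻) = 2 × 0.02354 = 0.04708 mol
Q = 0.04708 × 96500 / 0.678 = 6701 C
t = 6701 / 7.17 = 934.6 s = 0.260 h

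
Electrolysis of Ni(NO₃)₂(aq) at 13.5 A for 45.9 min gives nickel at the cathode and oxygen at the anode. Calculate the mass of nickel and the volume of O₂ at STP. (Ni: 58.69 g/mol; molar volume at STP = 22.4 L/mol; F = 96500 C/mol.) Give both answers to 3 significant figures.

11.3 g Ni; 2.16 L O₂

Q = 13.5 × 2754 = 37180 C; n(e⁻) = 37180 / 96500 = 0.3853 mol
Cathode: Ni²⁺ + 2e⁻ → Ni → n(Ni) = 0.3853/2 = 0.1927 mol → 11.3 g
Anode: 2H₂O → O₂ + 4H⁺ + 4e⁻ → n(O₂) = 0.3853/4 = 0.09633 mol → 2.16 L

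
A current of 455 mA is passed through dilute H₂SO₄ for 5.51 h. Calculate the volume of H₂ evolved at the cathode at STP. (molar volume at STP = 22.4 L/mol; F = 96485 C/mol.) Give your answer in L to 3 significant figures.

Charge passed = 0.455 × 19836 = 9025 C
n(e⁻) = 9025 / 96485 = 0.09354 mol
2H⁺ + 2e⁻ → H₂, so n(H₂) = 0.09354 / 2 = 0.04677 mol
V = 0.04677 × 22.4 = 1.048 L

1.05 L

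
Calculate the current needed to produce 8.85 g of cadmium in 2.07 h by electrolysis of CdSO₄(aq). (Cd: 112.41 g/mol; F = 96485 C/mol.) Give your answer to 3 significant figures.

n(Cd) = 8.85 / 112.41 = 0.07873 mol
Cd²⁺ + 2e⁻ → Cd, so n(e⁻) = 2 × 0.07873 = 0.1575 mol
Q = 0.1575 × 96485 = 15200 C
I = Q / t = 15200 / 7452 s = 2.04 A

2.04 A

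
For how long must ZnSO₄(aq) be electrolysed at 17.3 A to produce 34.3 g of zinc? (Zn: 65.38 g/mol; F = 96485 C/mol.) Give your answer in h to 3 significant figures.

1.63 h

n(Zn) = 34.3 / 65.38 = 0.5246 mol
Zn²⁺ + 2e⁻ → Zn, so n(e⁻) = 2 × 0.5246 = 1.049 mol
Q = 1.049 × 96485 = 1.012×10^5 C
t = Q / I = 1.012×10^5 / 17.3 = 5850 s = 1.63 h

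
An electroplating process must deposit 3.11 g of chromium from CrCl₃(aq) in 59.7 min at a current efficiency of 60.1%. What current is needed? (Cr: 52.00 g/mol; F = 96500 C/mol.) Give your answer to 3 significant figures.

n(Cr) = 3.11 / 52.00 = 0.05981 mol
Cr³⁺ + 3e⁻ → Cr, so n(e⁻) = 3 × 0.05981 = 0.1794 mol
Q = 0.1794 × 96500 / 0.601 = 28810 C
I = Q / t = 28810 / 3582 s = 8.04 A

8.04 A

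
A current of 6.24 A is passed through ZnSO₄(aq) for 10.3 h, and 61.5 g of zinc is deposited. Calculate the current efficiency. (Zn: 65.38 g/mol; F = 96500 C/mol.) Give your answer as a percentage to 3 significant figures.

Q = 6.24 × 37080 = 2.314×10^5 C
n(e⁻) = 2.314×10^5 / 96500 = 2.398 mol
Zn²⁺ + 2e⁻ → Zn, so theoretical n(Zn) = 1.199 mol → 78.39 g
Efficiency = 61.5 / 78.39 = 0.7845 = 78.5%

78.5%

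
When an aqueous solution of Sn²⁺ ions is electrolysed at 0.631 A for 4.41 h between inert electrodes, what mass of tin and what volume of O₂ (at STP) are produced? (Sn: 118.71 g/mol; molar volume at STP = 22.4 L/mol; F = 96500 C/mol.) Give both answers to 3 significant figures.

6.16 g Sn; 0.581 L O₂

Q = 0.631 × 15876 = 10020 C; n(e⁻) = 10020 / 96500 = 0.1038 mol
Cathode: Sn²⁺ + 2e⁻ → Sn → n(Sn) = 0.1038/2 = 0.05190 mol → 6.16 g
Anode: 2H₂O → O₂ + 4H⁺ + 4e⁻ → n(O₂) = 0.1038/4 = 0.02595 mol → 0.581 L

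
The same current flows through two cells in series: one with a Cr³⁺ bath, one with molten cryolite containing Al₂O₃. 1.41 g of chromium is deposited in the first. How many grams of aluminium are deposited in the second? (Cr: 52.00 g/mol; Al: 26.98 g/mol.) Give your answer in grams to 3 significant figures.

n(Cr) = 1.41 / 52.00 = 0.02712 mol
Cr³⁺ + 3e⁻ → Cr, so n(e⁻) = 3 × 0.02712 = 0.08136 mol
Since the cells are in series, n(e⁻) in the Al cell is also 0.08136 mol.
Al³⁺ + 3e⁻ → Al, so n(Al) = 0.08136 / 3 = 0.02712 mol
m(Al) = 0.02712 × 26.98 = 0.732 g

0.732 g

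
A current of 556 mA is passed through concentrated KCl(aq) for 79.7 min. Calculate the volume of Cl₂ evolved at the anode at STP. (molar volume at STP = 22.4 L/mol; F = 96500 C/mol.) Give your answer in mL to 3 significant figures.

309 mL

Q = It = 0.556 × 4782 = 2659 C
n(e⁻) = 2659 / 96500 = 0.02755 mol
2Cl⁻ → Cl₂ + 2e⁻, so n(Cl₂) = 0.02755 / 2 = 0.01378 mol
V = 0.01378 × 22.4 = 0.3087 L
= 309 mL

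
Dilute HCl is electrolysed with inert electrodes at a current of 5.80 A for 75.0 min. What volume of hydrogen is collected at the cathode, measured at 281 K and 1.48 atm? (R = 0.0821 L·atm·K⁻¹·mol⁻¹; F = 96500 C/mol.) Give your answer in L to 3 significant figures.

Q = It = 5.80 × 4500 = 26100 C
Moles of electrons = 26100 / 96500 = 0.2705 mol
2H⁺ + 2e⁻ → H₂, so n(H₂) = 0.2705 / 2 = 0.1353 mol
V = nRT/P = 0.1353 × 0.0821 × 281 / 1.48 = 2.109 L

2.11 L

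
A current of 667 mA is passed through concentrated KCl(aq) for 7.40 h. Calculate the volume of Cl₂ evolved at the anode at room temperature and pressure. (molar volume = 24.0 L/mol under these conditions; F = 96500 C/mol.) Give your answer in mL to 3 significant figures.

Q = It = 0.667 × 26640 = 17770 C
n(e⁻) = 17770 / 96500 = 0.1841 mol
2Cl⁻ → Cl₂ + 2e⁻, so n(Cl₂) = 0.1841 / 2 = 0.09205 mol
V = 0.09205 × 24.0 = 2.209 L
= 2210 mL

2210 mL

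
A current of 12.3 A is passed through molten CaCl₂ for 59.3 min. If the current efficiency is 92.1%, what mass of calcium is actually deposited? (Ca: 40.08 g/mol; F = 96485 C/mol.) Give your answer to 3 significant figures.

Q = 12.3 × 3558 = 43760 C
n(e⁻) = 43760 / 96485 = 0.4535 mol
Ca²⁺ + 2e⁻ → Ca, so theoretical m(Ca) = 0.2268 × 40.08 = 9.090 g
Actual mass = 92.1% × 9.090 = 8.37 g

8.37 g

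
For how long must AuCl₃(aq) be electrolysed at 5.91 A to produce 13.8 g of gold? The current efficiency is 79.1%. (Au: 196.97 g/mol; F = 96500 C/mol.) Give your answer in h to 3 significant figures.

n(Au) = 13.8 / 196.97 = 0.07006 mol
Au³⁺ + 3e⁻ → Au, so n(e⁻) = 3 × 0.07006 = 0.2102 mol
Q = 0.2102 × 96500 / 0.791 = 25640 C
t = Q / I = 25640 / 5.91 = 4338 s = 1.21 h

1.21 h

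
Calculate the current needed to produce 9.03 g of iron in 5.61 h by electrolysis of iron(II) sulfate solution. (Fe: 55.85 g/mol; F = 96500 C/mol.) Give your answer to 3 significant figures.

1.55 A

n(Fe) = 9.03 / 55.85 = 0.1617 mol
Fe²⁺ + 2e⁻ → Fe, so n(e⁻) = 2 × 0.1617 = 0.3234 mol
Q = 0.3234 × 96500 = 31210 C
I = Q / t = 31210 / 20196 s = 1.55 A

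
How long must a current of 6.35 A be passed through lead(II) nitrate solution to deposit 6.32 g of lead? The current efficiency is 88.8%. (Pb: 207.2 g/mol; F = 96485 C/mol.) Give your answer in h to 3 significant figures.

0.290 h

n(Pb) = 6.32 / 207.2 = 0.03050 mol
Pb²⁺ + 2e⁻ → Pb, so n(e⁻) = 2 × 0.03050 = 0.06100 mol
Q = 0.06100 × 96485 / 0.888 = 6628 C
t = Q / I = 6628 / 6.35 = 1044 s = 0.290 h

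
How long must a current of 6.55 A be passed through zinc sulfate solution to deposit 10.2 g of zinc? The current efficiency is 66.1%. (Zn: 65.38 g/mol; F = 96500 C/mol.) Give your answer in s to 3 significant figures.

6950 s

n(Zn) = 10.2 / 65.38 = 0.1560 mol
Zn²⁺ + 2e⁻ → Zn, so n(e⁻) = 2 × 0.1560 = 0.3120 mol
Q = 0.3120 × 96500 / 0.661 = 45550 C
t = Q / I = 45550 / 6.55 = 6954 s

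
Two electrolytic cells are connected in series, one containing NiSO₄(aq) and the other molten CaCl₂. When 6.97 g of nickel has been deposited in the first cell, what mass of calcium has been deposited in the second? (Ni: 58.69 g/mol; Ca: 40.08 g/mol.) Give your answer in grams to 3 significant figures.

n(Ni) = 6.97 / 58.69 = 0.1188 mol
Ni²⁺ + 2e⁻ → Ni, so n(e⁻) = 2 × 0.1188 = 0.2376 mol
The cells are in series, so the same charge (and hence the same n(e⁻) = 0.2376 mol) passes through both.
Ca²⁺ + 2e⁻ → Ca, so n(Ca) = 0.2376 / 2 = 0.1188 mol
m(Ca) = 0.1188 × 40.08 = 4.76 g

4.76 g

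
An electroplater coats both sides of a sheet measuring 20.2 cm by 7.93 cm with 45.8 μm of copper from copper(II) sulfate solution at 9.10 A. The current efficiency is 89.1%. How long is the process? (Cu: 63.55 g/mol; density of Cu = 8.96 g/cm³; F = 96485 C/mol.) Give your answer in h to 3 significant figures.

1.37 h

Plated area = 2 × 20.2 × 7.93 = 320.4 cm²
Volume = 320.4 × 45.8×10⁻⁴ cm = 1.467 cm³
m(Cu) = 1.467 × 8.96 = 13.14 g
n(Cu) = 13.14 / 63.55 = 0.2068 mol; n(e⁻) = 2 × 0.2068 = 0.4136 mol
Q = 0.4136 × 96485 / 0.891 = 44790 C
t = 44790 / 9.10 = 4922 s = 1.37 h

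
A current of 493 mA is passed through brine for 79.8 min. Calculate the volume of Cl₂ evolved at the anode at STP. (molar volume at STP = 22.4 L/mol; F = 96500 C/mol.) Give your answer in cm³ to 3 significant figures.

Charge passed = 0.493 × 4788 = 2360 C
Moles of electrons = 2360 / 96500 = 0.02446 mol
2Cl⁻ → Cl₂ + 2e⁻, so n(Cl₂) = 0.02446 / 2 = 0.01223 mol
V = 0.01223 × 22.4 = 0.2740 L
= 274 cm³

274 cm³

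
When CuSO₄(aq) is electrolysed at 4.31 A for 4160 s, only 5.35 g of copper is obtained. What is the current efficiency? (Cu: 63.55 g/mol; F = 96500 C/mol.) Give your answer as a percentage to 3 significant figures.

Q = 4.31 × 4160 = 17930 C
n(e⁻) = 17930 / 96500 = 0.1858 mol
Cu²⁺ + 2e⁻ → Cu, so theoretical n(Cu) = 0.09290 mol → 5.904 g
Efficiency = 5.35 / 5.904 = 0.9062 = 90.6%

90.6%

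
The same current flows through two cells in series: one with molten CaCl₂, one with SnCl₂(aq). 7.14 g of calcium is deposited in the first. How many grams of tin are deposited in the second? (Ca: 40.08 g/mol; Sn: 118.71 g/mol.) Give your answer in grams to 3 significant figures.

21.1 g

n(Ca) = 7.14 / 40.08 = 0.1781 mol
Ca²⁺ + 2e⁻ → Ca, so n(e⁻) = 2 × 0.1781 = 0.3562 mol
Same current for the same time ⇒ same n(e⁻) = 0.3562 mol in both cells.
Sn²⁺ + 2e⁻ → Sn, so n(Sn) = 0.3562 / 2 = 0.1781 mol
m(Sn) = 0.1781 × 118.71 = 21.1 g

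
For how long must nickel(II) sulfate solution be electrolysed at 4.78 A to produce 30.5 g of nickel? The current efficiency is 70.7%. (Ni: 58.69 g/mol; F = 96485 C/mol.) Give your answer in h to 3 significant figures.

8.24 h

n(Ni) = 30.5 / 58.69 = 0.5197 mol
Ni²⁺ + 2e⁻ → Ni, so n(e⁻) = 2 × 0.5197 = 1.039 mol
Q = 1.039 × 96485 / 0.707 = 1.418×10^5 C
t = Q / I = 1.418×10^5 / 4.78 = 29670 s = 8.24 h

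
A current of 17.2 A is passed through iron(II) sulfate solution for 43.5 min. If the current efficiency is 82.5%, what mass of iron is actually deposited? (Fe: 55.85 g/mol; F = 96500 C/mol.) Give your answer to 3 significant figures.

10.7 g

Q = 17.2 × 2610 = 44890 C
n(e⁻) = 44890 / 96500 = 0.4652 mol
Fe²⁺ + 2e⁻ → Fe, so theoretical m(Fe) = 0.2326 × 55.85 = 12.99 g
Actual mass = 82.5% × 12.99 = 10.7 g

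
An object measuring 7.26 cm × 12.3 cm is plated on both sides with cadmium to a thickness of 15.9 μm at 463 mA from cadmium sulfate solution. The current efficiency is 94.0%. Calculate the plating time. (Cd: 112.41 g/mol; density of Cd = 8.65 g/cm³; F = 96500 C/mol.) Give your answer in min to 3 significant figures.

Plated area = 2 × 7.26 × 12.3 = 178.6 cm²
Volume = 178.6 × 15.9×10⁻⁴ cm = 0.2840 cm³
m(Cd) = 0.2840 × 8.65 = 2.457 g
n(Cd) = 2.457 / 112.41 = 0.02186 mol; n(e⁻) = 2 × 0.02186 = 0.04372 mol
Q = 0.04372 × 96500 / 0.940 = 4488 C
t = 4488 / 0.463 = 9693 s = 162 min

162 min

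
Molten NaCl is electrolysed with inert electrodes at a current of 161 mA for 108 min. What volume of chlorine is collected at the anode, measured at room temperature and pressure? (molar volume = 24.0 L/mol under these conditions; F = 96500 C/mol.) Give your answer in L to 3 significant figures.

Q = 0.161 A × 6480 s = 1043 C
n(e⁻) = Q/F = 1043/96500 = 0.01081 mol
2Cl⁻ → Cl₂ + 2e⁻, so n(Cl₂) = 0.01081 / 2 = 0.005405 mol
V = 0.005405 × 24.0 = 0.1297 L

0.130 L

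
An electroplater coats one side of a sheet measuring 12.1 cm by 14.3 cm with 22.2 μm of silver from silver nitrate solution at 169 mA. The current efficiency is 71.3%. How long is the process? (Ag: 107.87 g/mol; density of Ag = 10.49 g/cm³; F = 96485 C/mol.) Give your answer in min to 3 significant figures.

499 min

Plated area = 12.1 × 14.3 = 173.0 cm²
Volume = 173.0 × 22.2×10⁻⁴ cm = 0.3841 cm³
m(Ag) = 0.3841 × 10.49 = 4.029 g
n(Ag) = 4.029 / 107.87 = 0.03735 mol; n(e⁻) = 0.03735 mol
Q = 0.03735 × 96485 / 0.713 = 5054 C
t = 5054 / 0.169 = 29910 s = 499 min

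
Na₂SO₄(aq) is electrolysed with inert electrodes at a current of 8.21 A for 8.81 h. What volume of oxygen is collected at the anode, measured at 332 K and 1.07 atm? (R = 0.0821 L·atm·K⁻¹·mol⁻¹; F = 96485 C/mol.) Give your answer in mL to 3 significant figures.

17200 mL

Charge passed = 8.21 × 31716 = 2.604×10^5 C
Moles of electrons = 2.604×10^5 / 96485 = 2.699 mol
2H₂O → O₂ + 4H⁺ + 4e⁻, so n(O₂) = 2.699 / 4 = 0.6748 mol
V = nRT/P = 0.6748 × 0.0821 × 332 / 1.07 = 17.19 L
= 17200 mL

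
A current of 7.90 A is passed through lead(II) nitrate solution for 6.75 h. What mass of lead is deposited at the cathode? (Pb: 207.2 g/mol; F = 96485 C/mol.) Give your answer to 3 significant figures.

206 g

Q = 7.90 A × 24300 s = 1.920×10^5 C
Moles of electrons = 1.920×10^5 / 96485 = 1.990 mol
Pb²⁺ + 2e⁻ → Pb, so n(Pb) = 1.990 / 2 = 0.9950 mol
m = 0.9950 × 207.2 = 206 g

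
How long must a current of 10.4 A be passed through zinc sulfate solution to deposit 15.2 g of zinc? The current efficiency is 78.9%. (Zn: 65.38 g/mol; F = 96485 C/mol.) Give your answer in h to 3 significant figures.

1.52 h

n(Zn) = 15.2 / 65.38 = 0.2325 mol
Zn²⁺ + 2e⁻ → Zn, so n(e⁻) = 2 × 0.2325 = 0.4650 mol
Q = 0.4650 × 96485 / 0.789 = 56860 C
t = Q / I = 56860 / 10.4 = 5467 s = 1.52 h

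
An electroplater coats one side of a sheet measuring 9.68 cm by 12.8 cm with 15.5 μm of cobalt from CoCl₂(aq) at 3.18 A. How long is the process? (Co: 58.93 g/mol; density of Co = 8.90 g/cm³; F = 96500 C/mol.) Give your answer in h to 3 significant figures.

Plated area = 9.68 × 12.8 = 123.9 cm²
Volume = 123.9 × 15.5×10⁻⁴ cm = 0.1920 cm³
m(Co) = 0.1920 × 8.90 = 1.709 g
n(Co) = 1.709 / 58.93 = 0.02900 mol; n(e⁻) = 2 × 0.02900 = 0.05800 mol
Q = 0.05800 × 96500 = 5597 C
t = 5597 / 3.18 = 1760 s = 0.489 h

0.489 h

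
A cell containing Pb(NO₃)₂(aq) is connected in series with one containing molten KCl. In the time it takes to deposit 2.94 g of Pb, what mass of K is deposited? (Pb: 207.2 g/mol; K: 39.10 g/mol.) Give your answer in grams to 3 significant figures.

n(Pb) = 2.94 / 207.2 = 0.01419 mol
Pb²⁺ + 2e⁻ → Pb, so n(e⁻) = 2 × 0.01419 = 0.02838 mol
Same current for the same time ⇒ same n(e⁻) = 0.02838 mol in both cells.
K⁺ + e⁻ → K, so n(K) = 0.02838 mol
m(K) = 0.02838 × 39.10 = 1.11 g

1.11 g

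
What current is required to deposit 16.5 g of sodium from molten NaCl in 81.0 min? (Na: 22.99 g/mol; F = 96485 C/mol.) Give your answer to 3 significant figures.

14.2 A

n(Na) = 16.5 / 22.99 = 0.7177 mol
Na⁺ + e⁻ → Na, so n(e⁻) = 0.7177 mol
Q = 0.7177 × 96485 = 69250 C
I = Q / t = 69250 / 4860 s = 14.2 A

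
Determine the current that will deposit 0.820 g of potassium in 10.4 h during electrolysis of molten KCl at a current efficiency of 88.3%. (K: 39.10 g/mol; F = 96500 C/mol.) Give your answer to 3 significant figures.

n(K) = 0.820 / 39.10 = 0.02097 mol
K⁺ + e⁻ → K, so n(e⁻) = 0.02097 mol
Q = 0.02097 × 96500 / 0.883 = 2292 C
I = Q / t = 2292 / 37440 s = 0.0612 A

0.0612 A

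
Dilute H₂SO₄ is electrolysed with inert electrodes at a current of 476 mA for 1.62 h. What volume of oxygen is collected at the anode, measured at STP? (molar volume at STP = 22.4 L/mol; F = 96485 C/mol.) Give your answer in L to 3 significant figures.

0.161 L

Q = 0.476 A × 5832 s = 2776 C
n(e⁻) = Q/F = 2776/96485 = 0.02877 mol
2H₂O → O₂ + 4H⁺ + 4e⁻, so n(O₂) = 0.02877 / 4 = 0.007193 mol
V = 0.007193 × 22.4 = 0.1611 L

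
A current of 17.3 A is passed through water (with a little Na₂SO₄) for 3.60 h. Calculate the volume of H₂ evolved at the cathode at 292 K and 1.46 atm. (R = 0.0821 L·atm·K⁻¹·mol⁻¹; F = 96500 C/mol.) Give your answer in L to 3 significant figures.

Charge passed = 17.3 × 12960 = 2.242×10^5 C
Moles of electrons = 2.242×10^5 / 96500 = 2.323 mol
2H⁺ + 2e⁻ → H₂, so n(H₂) = 2.323 / 2 = 1.162 mol
V = nRT/P = 1.162 × 0.0821 × 292 / 1.46 = 19.08 L

19.1 L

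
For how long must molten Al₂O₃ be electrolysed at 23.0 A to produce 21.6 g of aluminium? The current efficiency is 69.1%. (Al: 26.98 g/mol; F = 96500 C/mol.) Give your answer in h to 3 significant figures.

4.05 h

n(Al) = 21.6 / 26.98 = 0.8006 mol
Al³⁺ + 3e⁻ → Al, so n(e⁻) = 3 × 0.8006 = 2.402 mol
Q = 2.402 × 96500 / 0.691 = 3.354×10^5 C
t = Q / I = 3.354×10^5 / 23.0 = 14580 s = 4.05 h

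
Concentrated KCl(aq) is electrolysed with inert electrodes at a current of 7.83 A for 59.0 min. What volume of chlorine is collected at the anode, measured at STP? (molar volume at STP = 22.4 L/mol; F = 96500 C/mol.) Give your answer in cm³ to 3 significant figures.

Charge passed = 7.83 × 3540 = 27720 C
n(e⁻) = Q/F = 27720/96500 = 0.2873 mol
2Cl⁻ → Cl₂ + 2e⁻, so n(Cl₂) = 0.2873 / 2 = 0.1437 mol
V = 0.1437 × 22.4 = 3.219 L
= 3220 cm³

3220 cm³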